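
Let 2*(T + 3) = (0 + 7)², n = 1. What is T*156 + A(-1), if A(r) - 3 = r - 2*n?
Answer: 3354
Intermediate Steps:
T = 43/2 (T = -3 + (0 + 7)²/2 = -3 + (½)*7² = -3 + (½)*49 = -3 + 49/2 = 43/2 ≈ 21.500)
A(r) = 1 + r (A(r) = 3 + (r - 2*1) = 3 + (r - 2) = 3 + (-2 + r) = 1 + r)
T*156 + A(-1) = (43/2)*156 + (1 - 1) = 3354 + 0 = 3354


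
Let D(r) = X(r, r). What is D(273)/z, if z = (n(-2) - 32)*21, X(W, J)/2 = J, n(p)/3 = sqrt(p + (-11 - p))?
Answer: -832/1123 - 78*I*sqrt(11)/1123 ≈ -0.74087 - 0.23036*I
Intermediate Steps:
n(p) = 3*I*sqrt(11) (n(p) = 3*sqrt(p + (-11 - p)) = 3*sqrt(-11) = 3*(I*sqrt(11)) = 3*I*sqrt(11))
X(W, J) = 2*J
z = -672 + 63*I*sqrt(11) (z = (3*I*sqrt(11) - 32)*21 = (-32 + 3*I*sqrt(11))*21 = -672 + 63*I*sqrt(11) ≈ -672.0 + 208.95*I)
D(r) = 2*r
D(273)/z = (2*273)/(-672 + 63*I*sqrt(11)) = 546/(-672 + 63*I*sqrt(11))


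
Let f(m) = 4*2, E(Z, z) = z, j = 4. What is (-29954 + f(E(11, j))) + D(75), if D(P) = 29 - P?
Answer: -29992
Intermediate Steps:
f(m) = 8
(-29954 + f(E(11, j))) + D(75) = (-29954 + 8) + (29 - 1*75) = -29946 + (29 - 75) = -29946 - 46 = -29992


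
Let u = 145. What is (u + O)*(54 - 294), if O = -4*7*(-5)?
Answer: -68400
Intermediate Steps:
O = 140 (O = -28*(-5) = 140)
(u + O)*(54 - 294) = (145 + 140)*(54 - 294) = 285*(-240) = -68400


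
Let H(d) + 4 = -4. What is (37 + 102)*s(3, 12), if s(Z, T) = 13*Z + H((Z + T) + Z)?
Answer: 4309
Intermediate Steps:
H(d) = -8 (H(d) = -4 - 4 = -8)
s(Z, T) = -8 + 13*Z (s(Z, T) = 13*Z - 8 = -8 + 13*Z)
(37 + 102)*s(3, 12) = (37 + 102)*(-8 + 13*3) = 139*(-8 + 39) = 139*31 = 4309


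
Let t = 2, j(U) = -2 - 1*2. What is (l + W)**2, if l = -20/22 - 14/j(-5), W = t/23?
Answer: 1836025/256036 ≈ 7.1710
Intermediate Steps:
j(U) = -4 (j(U) = -2 - 2 = -4)
W = 2/23 ≈ 0.086957
l = 57/22 (l = -20/22 - 14/(-4) = -20*1/22 - 14*(-1/4) = -10/11 + 7/2 = 57/22 ≈ 2.5909)
(l + W)**2 = (57/22 + 2/23)**2 = (1355/506)**2 = 1836025/256036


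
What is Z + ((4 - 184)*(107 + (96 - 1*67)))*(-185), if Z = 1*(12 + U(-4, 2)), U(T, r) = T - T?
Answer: 4528812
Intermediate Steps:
U(T, r) = 0
Z = 12 (Z = 1*(12 + 0) = 1*12 = 12)
Z + ((4 - 184)*(107 + (96 - 1*67)))*(-185) = 12 + ((4 - 184)*(107 + (96 - 1*67)))*(-185) = 12 - 180*(107 + (96 - 67))*(-185) = 12 - 180*(107 + 29)*(-185) = 12 - 180*136*(-185) = 12 - 24480*(-185) = 12 + 4528800 = 4528812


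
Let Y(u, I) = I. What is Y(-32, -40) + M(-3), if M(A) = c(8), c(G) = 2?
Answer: -38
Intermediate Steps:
M(A) = 2
Y(-32, -40) + M(-3) = -40 + 2 = -38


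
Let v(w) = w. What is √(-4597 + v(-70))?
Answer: I*√4667 ≈ 68.315*I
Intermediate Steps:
√(-4597 + v(-70)) = √(-4597 - 70) = √(-4667) = I*√4667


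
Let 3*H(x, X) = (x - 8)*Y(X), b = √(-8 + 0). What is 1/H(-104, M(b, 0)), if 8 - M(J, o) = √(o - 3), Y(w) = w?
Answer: -3/938 - 3*I*√3/7504 ≈ -0.0031983 - 0.00069245*I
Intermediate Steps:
b = 2*I*√2 (b = √(-8) = 2*I*√2 ≈ 2.8284*I)
M(J, o) = 8 - √(-3 + o) (M(J, o) = 8 - √(o - 3) = 8 - √(-3 + o))
H(x, X) = X*(-8 + x)/3 (H(x, X) = ((x - 8)*X)/3 = ((-8 + x)*X)/3 = (X*(-8 + x))/3 = X*(-8 + x)/3)
1/H(-104, M(b, 0)) = 1/((8 - √(-3 + 0))*(-8 - 104)/3) = 1/((⅓)*(8 - √(-3))*(-112)) = 1/((⅓)*(8 - I*√3)*(-112)) = 1/(-896/3 + 112*I*√3/3)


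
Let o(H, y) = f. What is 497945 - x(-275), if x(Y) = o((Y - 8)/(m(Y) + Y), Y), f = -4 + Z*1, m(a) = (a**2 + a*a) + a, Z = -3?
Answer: 497952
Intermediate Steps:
m(a) = a + 2*a**2 (m(a) = (a**2 + a**2) + a = 2*a**2 + a = a + 2*a**2)
f = -7 (f = -4 - 3*1 = -4 - 3 = -7)
o(H, y) = -7
x(Y) = -7
497945 - x(-275) = 497945 - 1*(-7) = 497945 + 7 = 497952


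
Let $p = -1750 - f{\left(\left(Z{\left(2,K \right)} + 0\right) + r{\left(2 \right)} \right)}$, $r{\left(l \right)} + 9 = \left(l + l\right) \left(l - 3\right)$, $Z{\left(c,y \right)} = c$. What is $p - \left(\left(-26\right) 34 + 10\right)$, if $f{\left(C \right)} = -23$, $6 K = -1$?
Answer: $-853$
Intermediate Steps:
$K = - \frac{1}{6}$ ($K = \frac{1}{6} \left(-1\right) = - \frac{1}{6} \approx -0.16667$)
$r{\left(l \right)} = -9 + 2 l \left(-3 + l\right)$ ($r{\left(l \right)} = -9 + \left(l + l\right) \left(l - 3\right) = -9 + 2 l \left(-3 + l\right)$)
$p = -1727$ ($p = -1750 - -23 = -1750 + 23 = -1727$)
$p - \left(\left(-26\right) 34 + 10\right) = -1727 - \left(\left(-26\right) 34 + 10\right) = -1727 - \left(-884 + 10\right) = -1727 - -874 = -1727 + 874 = -853$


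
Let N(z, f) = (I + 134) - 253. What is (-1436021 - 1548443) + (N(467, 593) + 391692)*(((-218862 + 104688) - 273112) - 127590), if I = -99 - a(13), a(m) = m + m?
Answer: -201550164912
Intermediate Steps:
a(m) = 2*m
I = -125 (I = -99 - 2*13 = -99 - 1*26 = -99 - 26 = -125)
N(z, f) = -244 (N(z, f) = (-125 + 134) - 253 = 9 - 253 = -244)
(-1436021 - 1548443) + (N(467, 593) + 391692)*(((-218862 + 104688) - 273112) - 127590) = (-1436021 - 1548443) + (-244 + 391692)*(((-218862 + 104688) - 273112) - 127590) = -2984464 + 391448*((-114174 - 273112) - 127590) = -2984464 + 391448*(-387286 - 127590) = -2984464 + 391448*(-514876) = -2984464 - 201547180448 = -201550164912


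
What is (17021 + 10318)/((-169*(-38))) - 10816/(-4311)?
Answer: 14409137/2129634 ≈ 6.7660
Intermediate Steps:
(17021 + 10318)/((-169*(-38))) - 10816/(-4311) = 27339/6422 - 10816*(-1/4311) = 27339*(1/6422) + 10816/4311 = 2103/494 + 10816/4311 = 14409137/2129634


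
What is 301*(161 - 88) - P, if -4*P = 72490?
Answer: 80191/2 ≈ 40096.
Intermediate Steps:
P = -36245/2 (P = -¼*72490 = -36245/2 ≈ -18123.)
301*(161 - 88) - P = 301*(161 - 88) - 1*(-36245/2) = 301*73 + 36245/2 = 21973 + 36245/2 = 80191/2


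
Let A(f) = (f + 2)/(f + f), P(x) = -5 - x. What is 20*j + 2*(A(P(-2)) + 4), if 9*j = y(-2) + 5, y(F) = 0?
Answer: 175/9 ≈ 19.444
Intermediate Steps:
A(f) = (2 + f)/(2*f) (A(f) = (2 + f)/((2*f)) = (2 + f)*(1/(2*f)) = (2 + f)/(2*f))
j = 5/9 (j = (0 + 5)/9 = (⅑)*5 = 5/9 ≈ 0.55556)
20*j + 2*(A(P(-2)) + 4) = 20*(5/9) + 2*((2 + (-5 - 1*(-2)))/(2*(-5 - 1*(-2))) + 4) = 100/9 + 2*((2 + (-5 + 2))/(2*(-5 + 2)) + 4) = 100/9 + 2*((½)*(2 - 3)/(-3) + 4) = 100/9 + 2*((½)*(-⅓)*(-1) + 4) = 100/9 + 2*(⅙ + 4) = 100/9 + 2*(25/6) = 100/9 + 25/3 = 175/9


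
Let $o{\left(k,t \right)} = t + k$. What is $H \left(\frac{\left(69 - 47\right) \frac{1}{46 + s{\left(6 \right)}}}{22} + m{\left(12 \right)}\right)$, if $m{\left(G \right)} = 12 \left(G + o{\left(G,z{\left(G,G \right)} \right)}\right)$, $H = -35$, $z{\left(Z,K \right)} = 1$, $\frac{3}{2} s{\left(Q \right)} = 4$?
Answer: $- \frac{1533105}{146} \approx -10501.0$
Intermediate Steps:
$s{\left(Q \right)} = \frac{8}{3}$ ($s{\left(Q \right)} = \frac{2}{3} \cdot 4 = \frac{8}{3}$)
$o{\left(k,t \right)} = k + t$
$m{\left(G \right)} = 12 + 24 G$ ($m{\left(G \right)} = 12 \left(G + \left(G + 1\right)\right) = 12 \left(G + \left(1 + G\right)\right) = 12 \left(1 + 2 G\right) = 12 + 24 G$)
$H \left(\frac{\left(69 - 47\right) \frac{1}{46 + s{\left(6 \right)}}}{22} + m{\left(12 \right)}\right) = - 35 \left(\frac{\left(69 - 47\right) \frac{1}{46 + \frac{8}{3}}}{22} + \left(12 + 24 \cdot 12\right)\right) = - 35 \left(\frac{22}{\frac{146}{3}} \cdot \frac{1}{22} + \left(12 + 288\right)\right) = - 35 \left(22 \cdot \frac{3}{146} \cdot \frac{1}{22} + 300\right) = - 35 \left(\frac{33}{73} \cdot \frac{1}{22} + 300\right) = - 35 \left(\frac{3}{146} + 300\right) = \left(-35\right) \frac{43803}{146} = - \frac{1533105}{146}$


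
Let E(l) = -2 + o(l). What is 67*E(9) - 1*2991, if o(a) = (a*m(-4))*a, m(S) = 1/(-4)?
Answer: -17927/4 ≈ -4481.8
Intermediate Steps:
m(S) = -¼
o(a) = -a²/4 (o(a) = (a*(-¼))*a = (-a/4)*a = -a²/4)
E(l) = -2 - l²/4
67*E(9) - 1*2991 = 67*(-2 - ¼*9²) - 1*2991 = 67*(-2 - ¼*81) - 2991 = 67*(-2 - 81/4) - 2991 = 67*(-89/4) - 2991 = -5963/4 - 2991 = -17927/4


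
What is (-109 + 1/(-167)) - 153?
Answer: -43755/167 ≈ -262.01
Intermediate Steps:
(-109 + 1/(-167)) - 153 = (-109 - 1/167) - 153 = -18204/167 - 153 = -43755/167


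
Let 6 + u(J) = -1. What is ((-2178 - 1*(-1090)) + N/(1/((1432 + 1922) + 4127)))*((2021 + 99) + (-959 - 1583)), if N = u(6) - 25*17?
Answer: 1364275360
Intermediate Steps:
u(J) = -7 (u(J) = -6 - 1 = -7)
N = -432 (N = -7 - 25*17 = -7 - 425 = -432)
((-2178 - 1*(-1090)) + N/(1/((1432 + 1922) + 4127)))*((2021 + 99) + (-959 - 1583)) = ((-2178 - 1*(-1090)) - 432/(1/((1432 + 1922) + 4127)))*((2021 + 99) + (-959 - 1583)) = ((-2178 + 1090) - 432/(1/(3354 + 4127)))*(2120 - 2542) = (-1088 - 432/(1/7481))*(-422) = (-1088 - 432/1/7481)*(-422) = (-1088 - 432*7481)*(-422) = (-1088 - 3231792)*(-422) = -3232880*(-422) = 1364275360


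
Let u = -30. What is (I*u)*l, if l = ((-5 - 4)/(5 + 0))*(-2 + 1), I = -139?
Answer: 7506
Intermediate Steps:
l = 9/5 (l = -9/5*(-1) = 9/5 ≈ 1.8000)
(I*u)*l = -139*(-30)*(9/5) = 4170*(9/5) = 7506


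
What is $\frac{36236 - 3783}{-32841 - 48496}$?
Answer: $- \frac{32453}{81337} \approx -0.39899$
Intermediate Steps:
$\frac{36236 - 3783}{-32841 - 48496} = \frac{32453}{-81337} = 32453 \left(- \frac{1}{81337}\right) = - \frac{32453}{81337}$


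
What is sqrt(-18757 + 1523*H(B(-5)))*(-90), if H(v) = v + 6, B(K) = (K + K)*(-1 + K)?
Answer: -90*sqrt(81761) ≈ -25735.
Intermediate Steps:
B(K) = 2*K*(-1 + K) (B(K) = (2*K)*(-1 + K) = 2*K*(-1 + K))
H(v) = 6 + v
sqrt(-18757 + 1523*H(B(-5)))*(-90) = sqrt(-18757 + 1523*(6 + 2*(-5)*(-1 - 5)))*(-90) = sqrt(-18757 + 1523*(6 + 2*(-5)*(-6)))*(-90) = sqrt(-18757 + 1523*(6 + 60))*(-90) = sqrt(-18757 + 1523*66)*(-90) = sqrt(-18757 + 100518)*(-90) = sqrt(81761)*(-90) = -90*sqrt(81761)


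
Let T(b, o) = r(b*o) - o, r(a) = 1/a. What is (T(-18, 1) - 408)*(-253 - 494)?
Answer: 611129/2 ≈ 3.0556e+5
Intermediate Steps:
T(b, o) = -o + 1/(b*o) (T(b, o) = 1/(b*o) - o = -o + 1/(b*o))
(T(-18, 1) - 408)*(-253 - 494) = ((-1*1 + 1/(-18*1)) - 408)*(-253 - 494) = ((-1 - 1/18*1) - 408)*(-747) = ((-1 - 1/18) - 408)*(-747) = (-19/18 - 408)*(-747) = -7363/18*(-747) = 611129/2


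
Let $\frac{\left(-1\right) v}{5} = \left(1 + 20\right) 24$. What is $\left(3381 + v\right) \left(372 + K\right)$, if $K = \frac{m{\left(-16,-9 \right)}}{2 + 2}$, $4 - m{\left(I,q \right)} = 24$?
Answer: $315987$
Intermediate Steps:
$v = -2520$ ($v = - 5 \left(1 + 20\right) 24 = - 5 \cdot 21 \cdot 24 = \left(-5\right) 504 = -2520$)
$m{\left(I,q \right)} = -20$ ($m{\left(I,q \right)} = 4 - 24 = -20$)
$K = -5$ ($K = - \frac{20}{2 + 2} = - \frac{20}{4} = \left(-20\right) \frac{1}{4} = -5$)
$\left(3381 + v\right) \left(372 + K\right) = \left(3381 - 2520\right) \left(372 - 5\right) = 861 \cdot 367 = 315987$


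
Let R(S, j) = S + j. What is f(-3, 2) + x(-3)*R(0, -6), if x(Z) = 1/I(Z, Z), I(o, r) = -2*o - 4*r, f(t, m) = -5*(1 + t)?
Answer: 29/3 ≈ 9.6667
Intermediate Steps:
f(t, m) = -5 - 5*t
I(o, r) = -4*r - 2*o
x(Z) = -1/(6*Z) (x(Z) = 1/(-4*Z - 2*Z) = 1/(-6*Z) = -1/(6*Z))
f(-3, 2) + x(-3)*R(0, -6) = (-5 - 5*(-3)) + (-1/6/(-3))*(0 - 6) = (-5 + 15) - 1/6*(-1/3)*(-6) = 10 + (1/18)*(-6) = 10 - 1/3 = 29/3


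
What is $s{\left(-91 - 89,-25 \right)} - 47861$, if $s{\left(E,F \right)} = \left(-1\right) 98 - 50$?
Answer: $-48009$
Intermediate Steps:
$s{\left(E,F \right)} = -148$ ($s{\left(E,F \right)} = -98 - 50 = -148$)
$s{\left(-91 - 89,-25 \right)} - 47861 = -148 - 47861 = -48009$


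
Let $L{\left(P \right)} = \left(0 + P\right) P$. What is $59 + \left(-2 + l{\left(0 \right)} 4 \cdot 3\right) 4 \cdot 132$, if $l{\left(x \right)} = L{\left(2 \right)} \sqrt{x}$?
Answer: $-997$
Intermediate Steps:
$L{\left(P \right)} = P^{2}$ ($L{\left(P \right)} = P P = P^{2}$)
$l{\left(x \right)} = 4 \sqrt{x}$ ($l{\left(x \right)} = 2^{2} \sqrt{x} = 4 \sqrt{x}$)
$59 + \left(-2 + l{\left(0 \right)} 4 \cdot 3\right) 4 \cdot 132 = 59 + \left(-2 + 4 \sqrt{0} \cdot 4 \cdot 3\right) 4 \cdot 132 = 59 + \left(-2 + 4 \cdot 0 \cdot 4 \cdot 3\right) 4 \cdot 132 = 59 + \left(-2 + 0 \cdot 4 \cdot 3\right) 4 \cdot 132 = 59 + \left(-2 + 0 \cdot 3\right) 4 \cdot 132 = 59 + \left(-2 + 0\right) 4 \cdot 132 = 59 + \left(-2\right) 4 \cdot 132 = 59 - 1056 = -997$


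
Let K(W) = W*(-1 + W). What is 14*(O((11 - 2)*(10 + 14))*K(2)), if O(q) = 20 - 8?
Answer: 336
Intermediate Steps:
O(q) = 12
14*(O((11 - 2)*(10 + 14))*K(2)) = 14*(12*(2*(-1 + 2))) = 14*(12*(2*1)) = 14*(12*2) = 14*24 = 336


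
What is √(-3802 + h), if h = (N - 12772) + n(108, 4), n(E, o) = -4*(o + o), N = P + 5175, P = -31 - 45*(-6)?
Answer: 2*I*√2798 ≈ 105.79*I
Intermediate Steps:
P = 239 (P = -31 + 270 = 239)
N = 5414 (N = 239 + 5175 = 5414)
n(E, o) = -8*o
h = -7390 (h = (5414 - 12772) - 8*4 = -7358 - 32 = -7390)
√(-3802 + h) = √(-3802 - 7390) = √(-11192) = 2*I*√2798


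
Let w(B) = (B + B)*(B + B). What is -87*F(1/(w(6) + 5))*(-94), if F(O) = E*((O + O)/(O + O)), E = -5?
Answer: -40890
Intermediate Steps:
w(B) = 4*B**2 (w(B) = (2*B)*(2*B) = 4*B**2)
F(O) = -5 (F(O) = -5*(O + O)/(O + O) = -5*2*O/(2*O) = -5*2*O*1/(2*O) = -5*1 = -5)
-87*F(1/(w(6) + 5))*(-94) = -87*(-5)*(-94) = 435*(-94) = -40890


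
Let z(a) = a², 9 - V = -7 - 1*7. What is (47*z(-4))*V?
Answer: 17296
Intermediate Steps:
V = 23 (V = 9 - (-7 - 1*7) = 9 - (-7 - 7) = 9 - 1*(-14) = 9 + 14 = 23)
(47*z(-4))*V = (47*(-4)²)*23 = (47*16)*23 = 752*23 = 17296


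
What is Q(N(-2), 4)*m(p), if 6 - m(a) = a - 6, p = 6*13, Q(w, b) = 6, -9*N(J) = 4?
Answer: -396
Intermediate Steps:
N(J) = -4/9 (N(J) = -⅑*4 = -4/9)
p = 78
m(a) = 12 - a (m(a) = 6 - (a - 6) = 6 - (-6 + a) = 6 + (6 - a) = 12 - a)
Q(N(-2), 4)*m(p) = 6*(12 - 1*78) = 6*(12 - 78) = 6*(-66) = -396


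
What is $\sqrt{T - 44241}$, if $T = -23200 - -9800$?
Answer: $i \sqrt{57641} \approx 240.09 i$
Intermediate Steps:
$T = -13400$ ($T = -23200 + 9800 = -13400$)
$\sqrt{T - 44241} = \sqrt{-13400 - 44241} = \sqrt{-57641} = i \sqrt{57641}$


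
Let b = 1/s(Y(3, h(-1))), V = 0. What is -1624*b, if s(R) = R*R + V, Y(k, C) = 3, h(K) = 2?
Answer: -1624/9 ≈ -180.44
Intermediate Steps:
s(R) = R² (s(R) = R*R + 0 = R² + 0 = R²)
b = ⅑ (b = 1/(3²) = 1/9 = ⅑ ≈ 0.11111)
-1624*b = -1624*⅑ = -1624/9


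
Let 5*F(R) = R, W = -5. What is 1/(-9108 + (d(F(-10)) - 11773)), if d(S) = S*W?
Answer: -1/20871 ≈ -4.7913e-5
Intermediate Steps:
F(R) = R/5
d(S) = -5*S (d(S) = S*(-5) = -5*S)
1/(-9108 + (d(F(-10)) - 11773)) = 1/(-9108 + (-(-10) - 11773)) = 1/(-9108 + (-5*(-2) - 11773)) = 1/(-9108 + (10 - 11773)) = 1/(-9108 - 11763) = 1/(-20871) = -1/20871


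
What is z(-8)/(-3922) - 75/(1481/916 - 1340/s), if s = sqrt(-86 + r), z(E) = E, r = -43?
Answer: -19710687425624/2955015010348409 + 84325128000*I*sqrt(129)/1506891897169 ≈ -0.0066703 + 0.63558*I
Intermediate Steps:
s = I*sqrt(129) (s = sqrt(-86 - 43) = sqrt(-129) = I*sqrt(129) ≈ 11.358*I)
z(-8)/(-3922) - 75/(1481/916 - 1340/s) = -8/(-3922) - 75/(1481/916 - 1340*(-I*sqrt(129)/129)) = -8*(-1/3922) - 75/(1481*(1/916) - (-1340)*I*sqrt(129)/129) = 4/1961 - 75/(1481/916 + 1340*I*sqrt(129)/129)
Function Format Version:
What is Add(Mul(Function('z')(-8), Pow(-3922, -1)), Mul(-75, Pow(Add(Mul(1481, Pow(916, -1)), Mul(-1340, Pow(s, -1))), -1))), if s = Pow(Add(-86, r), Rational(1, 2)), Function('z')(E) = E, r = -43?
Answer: Add(Rational(-19710687425624, 2955015010348409), Mul(Rational(84325128000, 1506891897169), I, Pow(129, Rational(1, 2)))) ≈ Add(-0.0066703, Mul(0.63558, I))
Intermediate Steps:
s = Mul(I, Pow(129, Rational(1, 2))) (s = Pow(Add(-86, -43), Rational(1, 2)) = Pow(-129, Rational(1, 2)) = Mul(I, Pow(129, Rational(1, 2))) ≈ Mul(11.358, I))
Add(Mul(Function('z')(-8), Pow(-3922, -1)), Mul(-75, Pow(Add(Mul(1481, Pow(916, -1)), Mul(-1340, Pow(s, -1))), -1))) = Add(Mul(-8, Pow(-3922, -1)), Mul(-75, Pow(Add(Mul(1481, Pow(916, -1)), Mul(-1340, Pow(Mul(I, Pow(129, Rational(1, 2))), -1))), -1))) = Add(Mul(-8, Rational(-1, 3922)), Mul(-75, Pow(Add(Mul(1481, Rational(1, 916)), Mul(-1340, Mul(Rational(-1, 129), I, Pow(129, Rational(1, 2))))), -1))) = Add(Rational(4, 1961), Mul(-75, Pow(Add(Rational(1481, 916), Mul(Rational(1340, 129), I, Pow(129, Rational(1, 2)))), -1)))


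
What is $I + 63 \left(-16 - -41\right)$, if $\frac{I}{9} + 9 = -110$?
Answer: $504$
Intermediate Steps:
$I = -1071$ ($I = -81 + 9 \left(-110\right) = -81 - 990 = -1071$)
$I + 63 \left(-16 - -41\right) = -1071 + 63 \left(-16 - -41\right) = -1071 + 63 \left(-16 + 41\right) = -1071 + 63 \cdot 25 = -1071 + 1575 = 504$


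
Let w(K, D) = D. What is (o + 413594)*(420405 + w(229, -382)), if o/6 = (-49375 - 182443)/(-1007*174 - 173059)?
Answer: 60502913820694258/348277 ≈ 1.7372e+11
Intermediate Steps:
o = 1390908/348277 (o = 6*((-49375 - 182443)/(-1007*174 - 173059)) = 6*(-231818/(-175218 - 173059)) = 6*(-231818/(-348277)) = 6*(-231818*(-1/348277)) = 6*(231818/348277) = 1390908/348277 ≈ 3.9937)
(o + 413594)*(420405 + w(229, -382)) = (1390908/348277 + 413594)*(420405 - 382) = (144046668446/348277)*420023 = 60502913820694258/348277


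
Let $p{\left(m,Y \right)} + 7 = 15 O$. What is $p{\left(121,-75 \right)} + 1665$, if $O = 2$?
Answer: $1688$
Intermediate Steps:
$p{\left(m,Y \right)} = 23$ ($p{\left(m,Y \right)} = -7 + 15 \cdot 2 = -7 + 30 = 23$)
$p{\left(121,-75 \right)} + 1665 = 23 + 1665 = 1688$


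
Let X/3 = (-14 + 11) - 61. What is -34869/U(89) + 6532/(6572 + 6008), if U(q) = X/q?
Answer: 3253440327/201280 ≈ 16164.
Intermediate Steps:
X = -192 (X = 3*((-14 + 11) - 61) = 3*(-3 - 61) = 3*(-64) = -192)
U(q) = -192/q
-34869/U(89) + 6532/(6572 + 6008) = -34869/((-192/89)) + 6532/(6572 + 6008) = -34869/((-192*1/89)) + 6532/12580 = -34869/(-192/89) + 6532*(1/12580) = -34869*(-89/192) + 1633/3145 = 1034447/64 + 1633/3145 = 3253440327/201280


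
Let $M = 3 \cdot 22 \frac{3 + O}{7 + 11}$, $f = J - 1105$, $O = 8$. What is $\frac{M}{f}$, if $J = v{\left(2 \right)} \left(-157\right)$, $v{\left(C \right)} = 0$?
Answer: $- \frac{121}{3315} \approx -0.036501$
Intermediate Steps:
$J = 0$ ($J = 0 \left(-157\right) = 0$)
$f = -1105$ ($f = 0 - 1105 = -1105$)
$M = \frac{121}{3}$ ($M = 3 \cdot 22 \frac{3 + 8}{7 + 11} = 66 \cdot \frac{11}{18} = \frac{121}{3} \approx 40.333$)
$\frac{M}{f} = \frac{121}{3 \left(-1105\right)} = \frac{121}{3} \left(- \frac{1}{1105}\right) = - \frac{121}{3315}$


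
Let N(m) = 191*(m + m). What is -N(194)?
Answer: -74108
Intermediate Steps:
N(m) = 382*m (N(m) = 191*(2*m) = 382*m)
-N(194) = -382*194 = -1*74108 = -74108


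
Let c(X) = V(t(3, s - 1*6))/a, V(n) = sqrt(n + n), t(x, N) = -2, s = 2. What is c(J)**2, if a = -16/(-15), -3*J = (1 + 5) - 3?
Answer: -225/64 ≈ -3.5156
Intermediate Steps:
J = -1 (J = -((1 + 5) - 3)/3 = -(6 - 3)/3 = -1/3*3 = -1)
a = 16/15 (a = -16*(-1/15) = 16/15 ≈ 1.0667)
V(n) = sqrt(2)*sqrt(n) (V(n) = sqrt(2*n) = sqrt(2)*sqrt(n))
c(X) = 15*I/8 (c(X) = (sqrt(2)*sqrt(-2))/(16/15) = (sqrt(2)*(I*sqrt(2)))*(15/16) = (2*I)*(15/16) = 15*I/8)
c(J)**2 = (15*I/8)**2 = -225/64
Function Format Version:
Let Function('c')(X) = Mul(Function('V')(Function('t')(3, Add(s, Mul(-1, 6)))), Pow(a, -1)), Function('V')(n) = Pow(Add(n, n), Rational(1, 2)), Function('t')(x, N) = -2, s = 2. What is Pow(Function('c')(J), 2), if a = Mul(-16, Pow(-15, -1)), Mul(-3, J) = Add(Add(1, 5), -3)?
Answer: Rational(-225, 64) ≈ -3.5156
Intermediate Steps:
J = -1 (J = Mul(Rational(-1, 3), Add(Add(1, 5), -3)) = Mul(Rational(-1, 3), Add(6, -3)) = Mul(Rational(-1, 3), 3) = -1)
a = Rational(16, 15) (a = Mul(-16, Rational(-1, 15)) = Rational(16, 15) ≈ 1.0667)
Function('V')(n) = Mul(Pow(2, Rational(1, 2)), Pow(n, Rational(1, 2))) (Function('V')(n) = Pow(Mul(2, n), Rational(1, 2)) = Mul(Pow(2, Rational(1, 2)), Pow(n, Rational(1, 2))))
Function('c')(X) = Mul(Rational(15, 8), I) (Function('c')(X) = Mul(Mul(Pow(2, Rational(1, 2)), Pow(-2, Rational(1, 2))), Pow(Rational(16, 15), -1)) = Mul(Mul(Pow(2, Rational(1, 2)), Mul(I, Pow(2, Rational(1, 2)))), Rational(15, 16)) = Mul(Mul(2, I), Rational(15, 16)) = Mul(Rational(15, 8), I))
Pow(Function('c')(J), 2) = Pow(Mul(Rational(15, 8), I), 2) = Rational(-225, 64)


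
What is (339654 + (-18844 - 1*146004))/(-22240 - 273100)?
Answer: -87403/147670 ≈ -0.59188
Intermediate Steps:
(339654 + (-18844 - 1*146004))/(-22240 - 273100) = (339654 + (-18844 - 146004))/(-295340) = (339654 - 164848)*(-1/295340) = 174806*(-1/295340) = -87403/147670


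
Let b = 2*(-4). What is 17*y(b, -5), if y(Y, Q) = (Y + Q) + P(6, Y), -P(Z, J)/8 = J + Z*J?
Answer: 7395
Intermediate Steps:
P(Z, J) = -8*J - 8*J*Z (P(Z, J) = -8*(J + Z*J) = -8*(J + J*Z) = -8*J - 8*J*Z)
b = -8
y(Y, Q) = Q - 55*Y (y(Y, Q) = (Y + Q) - 8*Y*(1 + 6) = (Q + Y) - 8*Y*7 = (Q + Y) - 56*Y = Q - 55*Y)
17*y(b, -5) = 17*(-5 - 55*(-8)) = 17*(-5 + 440) = 17*435 = 7395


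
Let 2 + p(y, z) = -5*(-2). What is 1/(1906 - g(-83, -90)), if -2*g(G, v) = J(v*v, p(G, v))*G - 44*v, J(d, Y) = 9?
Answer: 2/7025 ≈ 0.00028470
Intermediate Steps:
p(y, z) = 8 (p(y, z) = -2 - 5*(-2) = -2 + 10 = 8)
g(G, v) = 22*v - 9*G/2 (g(G, v) = -(9*G - 44*v)/2 = -(-44*v + 9*G)/2 = 22*v - 9*G/2)
1/(1906 - g(-83, -90)) = 1/(1906 - (22*(-90) - 9/2*(-83))) = 1/(1906 - (-1980 + 747/2)) = 1/(1906 - 1*(-3213/2)) = 1/(1906 + 3213/2) = 1/(7025/2) = 2/7025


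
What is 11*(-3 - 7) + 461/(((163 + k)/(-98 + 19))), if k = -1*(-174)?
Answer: -73489/337 ≈ -218.07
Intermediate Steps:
k = 174
11*(-3 - 7) + 461/(((163 + k)/(-98 + 19))) = 11*(-3 - 7) + 461/(((163 + 174)/(-98 + 19))) = 11*(-10) + 461/((337/(-79))) = -110 + 461/((337*(-1/79))) = -110 + 461/(-337/79) = -110 + 461*(-79/337) = -110 - 36419/337 = -73489/337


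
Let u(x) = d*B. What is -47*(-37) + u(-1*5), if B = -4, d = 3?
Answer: 1727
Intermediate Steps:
u(x) = -12 (u(x) = 3*(-4) = -12)
-47*(-37) + u(-1*5) = -47*(-37) - 12 = 1739 - 12 = 1727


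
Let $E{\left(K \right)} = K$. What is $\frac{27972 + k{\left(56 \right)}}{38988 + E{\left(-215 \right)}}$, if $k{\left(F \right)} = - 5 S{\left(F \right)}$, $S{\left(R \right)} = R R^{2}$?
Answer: $- \frac{121444}{5539} \approx -21.925$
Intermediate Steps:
$S{\left(R \right)} = R^{3}$
$k{\left(F \right)} = - 5 F^{3}$
$\frac{27972 + k{\left(56 \right)}}{38988 + E{\left(-215 \right)}} = \frac{27972 - 5 \cdot 56^{3}}{38988 - 215} = \frac{27972 - 878080}{38773} = \left(27972 - 878080\right) \frac{1}{38773} = \left(-850108\right) \frac{1}{38773} = - \frac{121444}{5539}$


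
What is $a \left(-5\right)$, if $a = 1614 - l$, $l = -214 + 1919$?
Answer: $455$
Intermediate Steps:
$l = 1705$
$a = -91$ ($a = 1614 - 1705 = -91$)
$a \left(-5\right) = \left(-91\right) \left(-5\right) = 455$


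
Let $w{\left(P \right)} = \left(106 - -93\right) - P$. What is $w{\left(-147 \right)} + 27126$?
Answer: $27472$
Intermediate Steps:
$w{\left(P \right)} = 199 - P$ ($w{\left(P \right)} = \left(106 + 93\right) - P = 199 - P$)
$w{\left(-147 \right)} + 27126 = \left(199 - -147\right) + 27126 = \left(199 + 147\right) + 27126 = 346 + 27126 = 27472$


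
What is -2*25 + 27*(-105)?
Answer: -2885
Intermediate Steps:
-2*25 + 27*(-105) = -50 - 2835 = -2885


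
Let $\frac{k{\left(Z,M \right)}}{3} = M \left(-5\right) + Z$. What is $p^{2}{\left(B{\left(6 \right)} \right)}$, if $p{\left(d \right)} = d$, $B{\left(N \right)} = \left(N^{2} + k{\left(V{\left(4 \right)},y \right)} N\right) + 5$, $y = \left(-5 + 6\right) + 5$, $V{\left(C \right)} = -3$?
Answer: $305809$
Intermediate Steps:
$y = 6$ ($y = 1 + 5 = 6$)
$k{\left(Z,M \right)} = - 15 M + 3 Z$ ($k{\left(Z,M \right)} = 3 \left(M \left(-5\right) + Z\right) = 3 \left(- 5 M + Z\right) = 3 \left(Z - 5 M\right) = - 15 M + 3 Z$)
$B{\left(N \right)} = 5 + N^{2} - 99 N$ ($B{\left(N \right)} = \left(N^{2} + \left(\left(-15\right) 6 + 3 \left(-3\right)\right) N\right) + 5 = \left(N^{2} + \left(-90 - 9\right) N\right) + 5 = \left(N^{2} - 99 N\right) + 5 = 5 + N^{2} - 99 N$)
$p^{2}{\left(B{\left(6 \right)} \right)} = \left(5 + 6^{2} - 594\right)^{2} = \left(5 + 36 - 594\right)^{2} = \left(-553\right)^{2} = 305809$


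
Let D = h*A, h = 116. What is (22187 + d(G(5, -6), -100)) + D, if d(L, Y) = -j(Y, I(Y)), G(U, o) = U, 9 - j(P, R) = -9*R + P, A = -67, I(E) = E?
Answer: 15206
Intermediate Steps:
j(P, R) = 9 - P + 9*R (j(P, R) = 9 - (-9*R + P) = 9 - (P - 9*R) = 9 + (-P + 9*R) = 9 - P + 9*R)
d(L, Y) = -9 - 8*Y (d(L, Y) = -(9 - Y + 9*Y) = -(9 + 8*Y) = -9 - 8*Y)
D = -7772 (D = 116*(-67) = -7772)
(22187 + d(G(5, -6), -100)) + D = (22187 + (-9 - 8*(-100))) - 7772 = (22187 + (-9 + 800)) - 7772 = (22187 + 791) - 7772 = 22978 - 7772 = 15206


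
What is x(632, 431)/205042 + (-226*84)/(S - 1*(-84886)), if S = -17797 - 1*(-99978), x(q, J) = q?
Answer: -631155164/5709291969 ≈ -0.11055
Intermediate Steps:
S = 82181 (S = -17797 + 99978 = 82181)
x(632, 431)/205042 + (-226*84)/(S - 1*(-84886)) = 632/205042 + (-226*84)/(82181 - 1*(-84886)) = 632*(1/205042) - 18984/(82181 + 84886) = 316/102521 - 18984/167067 = 316/102521 - 18984*1/167067 = 316/102521 - 6328/55689 = -631155164/5709291969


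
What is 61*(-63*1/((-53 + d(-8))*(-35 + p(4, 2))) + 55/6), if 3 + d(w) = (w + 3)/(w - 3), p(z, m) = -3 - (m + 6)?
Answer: 23510498/42159 ≈ 557.66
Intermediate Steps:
p(z, m) = -9 - m (p(z, m) = -3 - (6 + m) = -3 + (-6 - m) = -9 - m)
d(w) = -3 + (3 + w)/(-3 + w) (d(w) = -3 + (w + 3)/(w - 3) = -3 + (3 + w)/(-3 + w))
61*(-63*1/((-53 + d(-8))*(-35 + p(4, 2))) + 55/6) = 61*(-63*1/((-53 + 2*(6 - 1*(-8))/(-3 - 8))*(-35 + (-9 - 1*2))) + 55/6) = 61*(-63*1/((-53 + 2*(6 + 8)/(-11))*(-35 + (-9 - 2))) + 55*(⅙)) = 61*(-63*1/((-53 + 2*(-1/11)*14)*(-35 - 11)) + 55/6) = 61*(-63*(-1/(46*(-53 - 28/11))) + 55/6) = 61*(-63/((-46*(-611/11))) + 55/6) = 61*(-63/28106/11 + 55/6) = 61*(-63*11/28106 + 55/6) = 61*(-693/28106 + 55/6) = 61*(385418/42159) = 23510498/42159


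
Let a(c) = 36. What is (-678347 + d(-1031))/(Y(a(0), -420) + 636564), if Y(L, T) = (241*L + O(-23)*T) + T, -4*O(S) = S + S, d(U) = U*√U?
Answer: -678347/639990 - 1031*I*√1031/639990 ≈ -1.0599 - 0.051727*I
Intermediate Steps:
d(U) = U^(3/2)
O(S) = -S/2 (O(S) = -(S + S)/4 = -S/2)
Y(L, T) = 241*L + 25*T/2 (Y(L, T) = (241*L + (-½*(-23))*T) + T = (241*L + 23*T/2) + T = 241*L + 25*T/2)
(-678347 + d(-1031))/(Y(a(0), -420) + 636564) = (-678347 + (-1031)^(3/2))/((241*36 + (25/2)*(-420)) + 636564) = (-678347 - 1031*I*√1031)/((8676 - 5250) + 636564) = (-678347 - 1031*I*√1031)/(3426 + 636564) = (-678347 - 1031*I*√1031)/639990 = (-678347 - 1031*I*√1031)*(1/639990) = -678347/639990 - 1031*I*√1031/639990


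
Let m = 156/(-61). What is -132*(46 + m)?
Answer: -349800/61 ≈ -5734.4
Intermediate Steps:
m = -156/61 (m = 156*(-1/61) = -156/61 ≈ -2.5574)
-132*(46 + m) = -132*(46 - 156/61) = -132*2650/61 = -349800/61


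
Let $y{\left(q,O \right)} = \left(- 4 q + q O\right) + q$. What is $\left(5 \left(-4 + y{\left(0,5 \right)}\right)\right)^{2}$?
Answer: $400$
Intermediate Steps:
$y{\left(q,O \right)} = - 3 q + O q$ ($y{\left(q,O \right)} = \left(- 4 q + O q\right) + q = - 3 q + O q$)
$\left(5 \left(-4 + y{\left(0,5 \right)}\right)\right)^{2} = \left(5 \left(-4 + 0 \left(-3 + 5\right)\right)\right)^{2} = \left(5 \left(-4 + 0 \cdot 2\right)\right)^{2} = \left(5 \left(-4 + 0\right)\right)^{2} = \left(5 \left(-4\right)\right)^{2} = \left(-20\right)^{2} = 400$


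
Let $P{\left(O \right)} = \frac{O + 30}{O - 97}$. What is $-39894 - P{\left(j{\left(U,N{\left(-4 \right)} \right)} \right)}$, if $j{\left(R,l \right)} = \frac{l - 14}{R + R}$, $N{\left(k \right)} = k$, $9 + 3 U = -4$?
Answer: $- \frac{49228779}{1234} \approx -39894.0$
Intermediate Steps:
$U = - \frac{13}{3}$ ($U = -3 + \frac{1}{3} \left(-4\right) = -3 - \frac{4}{3} = - \frac{13}{3} \approx -4.3333$)
$j{\left(R,l \right)} = \frac{-14 + l}{2 R}$
$P{\left(O \right)} = \frac{30 + O}{-97 + O}$
$-39894 - P{\left(j{\left(U,N{\left(-4 \right)} \right)} \right)} = -39894 - \frac{30 + \frac{-14 - 4}{2 \left(- \frac{13}{3}\right)}}{-97 + \frac{-14 - 4}{2 \left(- \frac{13}{3}\right)}} = -39894 - \frac{30 + \frac{1}{2} \left(- \frac{3}{13}\right) \left(-18\right)}{-97 + \frac{1}{2} \left(- \frac{3}{13}\right) \left(-18\right)} = -39894 - \frac{30 + \frac{27}{13}}{-97 + \frac{27}{13}} = -39894 - \frac{1}{- \frac{1234}{13}} \cdot \frac{417}{13} = -39894 - \left(- \frac{13}{1234}\right) \frac{417}{13} = -39894 - - \frac{417}{1234} = -39894 + \frac{417}{1234} = - \frac{49228779}{1234}$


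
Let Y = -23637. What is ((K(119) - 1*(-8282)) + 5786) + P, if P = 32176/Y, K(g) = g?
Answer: 335305943/23637 ≈ 14186.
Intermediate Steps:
P = -32176/23637 (P = 32176/(-23637) = 32176*(-1/23637) = -32176/23637 ≈ -1.3613)
((K(119) - 1*(-8282)) + 5786) + P = ((119 - 1*(-8282)) + 5786) - 32176/23637 = ((119 + 8282) + 5786) - 32176/23637 = (8401 + 5786) - 32176/23637 = 14187 - 32176/23637 = 335305943/23637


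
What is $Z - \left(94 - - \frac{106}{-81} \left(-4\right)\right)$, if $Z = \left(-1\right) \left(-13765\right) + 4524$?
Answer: $\frac{1473371}{81} \approx 18190.0$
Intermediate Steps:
$Z = 18289$ ($Z = 13765 + 4524 = 18289$)
$Z - \left(94 - - \frac{106}{-81} \left(-4\right)\right) = 18289 - \left(94 - - \frac{106}{-81} \left(-4\right)\right) = 18289 - \left(94 - \left(-106\right) \left(- \frac{1}{81}\right) \left(-4\right)\right) = 18289 + \left(\frac{106}{81} \left(-4\right) - 94\right) = 18289 - \frac{8038}{81} = \frac{1473371}{81}$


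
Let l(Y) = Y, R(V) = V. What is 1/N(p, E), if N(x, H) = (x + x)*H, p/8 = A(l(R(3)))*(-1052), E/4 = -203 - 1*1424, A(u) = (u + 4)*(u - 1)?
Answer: 1/1533597184 ≈ 6.5206e-10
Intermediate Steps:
A(u) = (-1 + u)*(4 + u) (A(u) = (4 + u)*(-1 + u) = (-1 + u)*(4 + u))
E = -6508 (E = 4*(-203 - 1*1424) = 4*(-203 - 1424) = 4*(-1627) = -6508)
p = -117824 (p = 8*((-4 + 3**2 + 3*3)*(-1052)) = 8*((-4 + 9 + 9)*(-1052)) = 8*(14*(-1052)) = 8*(-14728) = -117824)
N(x, H) = 2*H*x (N(x, H) = (2*x)*H = 2*H*x)
1/N(p, E) = 1/(2*(-6508)*(-117824)) = 1/1533597184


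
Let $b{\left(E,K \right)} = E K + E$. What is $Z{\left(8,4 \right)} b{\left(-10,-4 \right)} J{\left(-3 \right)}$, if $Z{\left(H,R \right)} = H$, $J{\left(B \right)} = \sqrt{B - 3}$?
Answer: $240 i \sqrt{6} \approx 587.88 i$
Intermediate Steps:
$b{\left(E,K \right)} = E + E K$
$J{\left(B \right)} = \sqrt{-3 + B}$
$Z{\left(8,4 \right)} b{\left(-10,-4 \right)} J{\left(-3 \right)} = 8 \left(- 10 \left(1 - 4\right)\right) \sqrt{-3 - 3} = 8 \left(\left(-10\right) \left(-3\right)\right) \sqrt{-6} = 8 \cdot 30 i \sqrt{6} = 240 i \sqrt{6}$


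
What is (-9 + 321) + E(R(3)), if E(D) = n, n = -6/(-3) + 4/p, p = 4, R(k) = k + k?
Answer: 315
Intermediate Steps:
R(k) = 2*k
n = 3 (n = -6/(-3) + 4/4 = -6*(-⅓) + 4*(¼) = 2 + 1 = 3)
E(D) = 3
(-9 + 321) + E(R(3)) = (-9 + 321) + 3 = 312 + 3 = 315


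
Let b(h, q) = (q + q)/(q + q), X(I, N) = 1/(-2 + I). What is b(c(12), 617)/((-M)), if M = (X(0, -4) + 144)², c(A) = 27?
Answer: -4/82369 ≈ -4.8562e-5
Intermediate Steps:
b(h, q) = 1 (b(h, q) = (2*q)/((2*q)) = (2*q)*(1/(2*q)) = 1)
M = 82369/4 (M = (1/(-2 + 0) + 144)² = (1/(-2) + 144)² = (-½ + 144)² = (287/2)² = 82369/4 ≈ 20592.)
b(c(12), 617)/((-M)) = 1/(-1*82369/4) = 1/(-82369/4) = 1*(-4/82369) = -4/82369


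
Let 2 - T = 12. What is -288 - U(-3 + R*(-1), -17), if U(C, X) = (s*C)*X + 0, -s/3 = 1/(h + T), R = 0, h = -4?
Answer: -4185/14 ≈ -298.93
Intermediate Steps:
T = -10 (T = 2 - 1*12 = 2 - 12 = -10)
s = 3/14 (s = -3/(-4 - 10) = -3/(-14) = -3*(-1/14) = 3/14 ≈ 0.21429)
U(C, X) = 3*C*X/14 (U(C, X) = (3*C/14)*X + 0 = 3*C*X/14 + 0 = 3*C*X/14)
-288 - U(-3 + R*(-1), -17) = -288 - 3*(-3 + 0*(-1))*(-17)/14 = -288 - 3*(-3 + 0)*(-17)/14 = -288 - 3*(-3)*(-17)/14 = -288 - 1*153/14 = -288 - 153/14 = -4185/14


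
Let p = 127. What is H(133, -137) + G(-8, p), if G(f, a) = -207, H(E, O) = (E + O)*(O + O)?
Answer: 889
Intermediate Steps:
H(E, O) = 2*O*(E + O) (H(E, O) = (E + O)*(2*O) = 2*O*(E + O))
H(133, -137) + G(-8, p) = 2*(-137)*(133 - 137) - 207 = 2*(-137)*(-4) - 207 = 1096 - 207 = 889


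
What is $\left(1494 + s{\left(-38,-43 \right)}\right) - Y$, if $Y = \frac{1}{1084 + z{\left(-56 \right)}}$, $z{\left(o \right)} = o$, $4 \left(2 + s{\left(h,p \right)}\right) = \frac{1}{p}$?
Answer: $\frac{16488017}{11051} \approx 1492.0$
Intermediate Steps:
$s{\left(h,p \right)} = -2 + \frac{1}{4 p}$
$Y = \frac{1}{1028}$ ($Y = \frac{1}{1084 - 56} = \frac{1}{1028} \approx 0.00097276$)
$\left(1494 + s{\left(-38,-43 \right)}\right) - Y = \left(1494 - \left(2 - \frac{1}{4 \left(-43\right)}\right)\right) - \frac{1}{1028} = \left(1494 + \left(-2 + \frac{1}{4} \left(- \frac{1}{43}\right)\right)\right) - \frac{1}{1028} = \left(1494 - \frac{345}{172}\right) - \frac{1}{1028} = \frac{256623}{172} - \frac{1}{1028} = \frac{16488017}{11051}$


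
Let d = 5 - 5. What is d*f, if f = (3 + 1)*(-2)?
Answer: 0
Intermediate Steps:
f = -8 (f = 4*(-2) = -8)
d = 0
d*f = 0*(-8) = 0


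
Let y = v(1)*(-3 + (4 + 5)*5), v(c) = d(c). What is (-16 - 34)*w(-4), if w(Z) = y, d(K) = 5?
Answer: -10500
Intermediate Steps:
v(c) = 5
y = 210 (y = 5*(-3 + (4 + 5)*5) = 5*(-3 + 9*5) = 5*(-3 + 45) = 5*42 = 210)
w(Z) = 210
(-16 - 34)*w(-4) = (-16 - 34)*210 = -50*210 = -10500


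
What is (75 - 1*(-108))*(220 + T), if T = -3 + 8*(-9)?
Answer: 26535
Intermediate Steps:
T = -75 (T = -3 - 72 = -75)
(75 - 1*(-108))*(220 + T) = (75 - 1*(-108))*(220 - 75) = (75 + 108)*145 = 183*145 = 26535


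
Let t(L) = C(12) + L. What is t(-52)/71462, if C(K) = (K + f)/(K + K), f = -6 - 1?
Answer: -1243/1715088 ≈ -0.00072474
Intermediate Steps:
f = -7
C(K) = (-7 + K)/(2*K) (C(K) = (K - 7)/(K + K) = (-7 + K)/((2*K)) = (-7 + K)*(1/(2*K)) = (-7 + K)/(2*K))
t(L) = 5/24 + L (t(L) = (½)*(-7 + 12)/12 + L = (½)*(1/12)*5 + L = 5/24 + L)
t(-52)/71462 = (5/24 - 52)/71462 = -1243/24*1/71462 = -1243/1715088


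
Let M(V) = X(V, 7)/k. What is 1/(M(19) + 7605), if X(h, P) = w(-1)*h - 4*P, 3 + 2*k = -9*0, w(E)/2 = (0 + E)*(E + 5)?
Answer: 1/7725 ≈ 0.00012945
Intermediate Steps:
w(E) = 2*E*(5 + E) (w(E) = 2*((0 + E)*(E + 5)) = 2*(E*(5 + E)) = 2*E*(5 + E))
k = -3/2 (k = -3/2 + (-9*0)/2 = -3/2 + (1/2)*0 = -3/2 + 0 = -3/2 ≈ -1.5000)
X(h, P) = -8*h - 4*P (X(h, P) = (2*(-1)*(5 - 1))*h - 4*P = (2*(-1)*4)*h - 4*P = -8*h - 4*P)
M(V) = 56/3 + 16*V/3 (M(V) = (-8*V - 4*7)/(-3/2) = (-8*V - 28)*(-2/3) = (-28 - 8*V)*(-2/3) = 56/3 + 16*V/3)
1/(M(19) + 7605) = 1/((56/3 + (16/3)*19) + 7605) = 1/((56/3 + 304/3) + 7605) = 1/(120 + 7605) = 1/7725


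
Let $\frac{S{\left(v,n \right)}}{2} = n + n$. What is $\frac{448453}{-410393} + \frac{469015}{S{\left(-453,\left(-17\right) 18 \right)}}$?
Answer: $- \frac{193029379367}{502321032} \approx -384.27$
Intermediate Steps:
$S{\left(v,n \right)} = 4 n$ ($S{\left(v,n \right)} = 2 \left(n + n\right) = 2 \cdot 2 n = 4 n$)
$\frac{448453}{-410393} + \frac{469015}{S{\left(-453,\left(-17\right) 18 \right)}} = \frac{448453}{-410393} + \frac{469015}{4 \left(\left(-17\right) 18\right)} = 448453 \left(- \frac{1}{410393}\right) + \frac{469015}{4 \left(-306\right)} = - \frac{448453}{410393} + \frac{469015}{-1224} = - \frac{448453}{410393} + 469015 \left(- \frac{1}{1224}\right) = - \frac{448453}{410393} - \frac{469015}{1224} = - \frac{193029379367}{502321032}$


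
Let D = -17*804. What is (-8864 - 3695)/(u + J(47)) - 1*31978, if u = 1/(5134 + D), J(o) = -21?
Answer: -5623758764/179215 ≈ -31380.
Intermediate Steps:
D = -13668
u = -1/8534 (u = 1/(5134 - 13668) = 1/(-8534) = -1/8534 ≈ -0.00011718)
(-8864 - 3695)/(u + J(47)) - 1*31978 = (-8864 - 3695)/(-1/8534 - 21) - 1*31978 = -12559/(-179215/8534) - 31978 = -12559*(-8534/179215) - 31978 = 107178506/179215 - 31978 = -5623758764/179215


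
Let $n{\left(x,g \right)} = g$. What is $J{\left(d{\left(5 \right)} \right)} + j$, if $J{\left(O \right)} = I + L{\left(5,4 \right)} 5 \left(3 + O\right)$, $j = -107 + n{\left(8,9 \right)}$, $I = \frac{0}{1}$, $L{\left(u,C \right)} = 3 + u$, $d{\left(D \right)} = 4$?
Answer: $182$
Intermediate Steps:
$I = 0$ ($I = 0 \cdot 1 = 0$)
$j = -98$ ($j = -107 + 9 = -98$)
$J{\left(O \right)} = 120 + 40 O$ ($J{\left(O \right)} = 0 + \left(3 + 5\right) 5 \left(3 + O\right) = 0 + 8 \left(15 + 5 O\right) = 0 + \left(120 + 40 O\right) = 120 + 40 O$)
$J{\left(d{\left(5 \right)} \right)} + j = \left(120 + 40 \cdot 4\right) - 98 = \left(120 + 160\right) - 98 = 280 - 98 = 182$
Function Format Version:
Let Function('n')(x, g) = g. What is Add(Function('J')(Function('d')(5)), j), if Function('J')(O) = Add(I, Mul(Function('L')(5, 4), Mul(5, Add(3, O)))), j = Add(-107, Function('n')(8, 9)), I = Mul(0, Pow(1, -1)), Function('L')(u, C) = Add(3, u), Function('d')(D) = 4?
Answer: 182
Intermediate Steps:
I = 0 (I = Mul(0, 1) = 0)
j = -98 (j = Add(-107, 9) = -98)
Function('J')(O) = Add(120, Mul(40, O)) (Function('J')(O) = Add(0, Mul(Add(3, 5), Mul(5, Add(3, O)))) = Add(0, Mul(8, Add(15, Mul(5, O)))) = Add(0, Add(120, Mul(40, O))) = Add(120, Mul(40, O)))
Add(Function('J')(Function('d')(5)), j) = Add(Add(120, Mul(40, 4)), -98) = Add(Add(120, 160), -98) = Add(280, -98) = 182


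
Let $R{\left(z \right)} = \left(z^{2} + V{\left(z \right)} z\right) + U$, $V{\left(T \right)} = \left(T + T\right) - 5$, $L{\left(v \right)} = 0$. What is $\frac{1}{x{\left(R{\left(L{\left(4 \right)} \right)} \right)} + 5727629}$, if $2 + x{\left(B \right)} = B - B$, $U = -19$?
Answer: $\frac{1}{5727627} \approx 1.7459 \cdot 10^{-7}$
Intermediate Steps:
$V{\left(T \right)} = -5 + 2 T$ ($V{\left(T \right)} = 2 T - 5 = -5 + 2 T$)
$R{\left(z \right)} = -19 + z^{2} + z \left(-5 + 2 z\right)$ ($R{\left(z \right)} = \left(z^{2} + \left(-5 + 2 z\right) z\right) - 19 = \left(z^{2} + z \left(-5 + 2 z\right)\right) - 19 = -19 + z^{2} + z \left(-5 + 2 z\right)$)
$x{\left(B \right)} = -2$ ($x{\left(B \right)} = -2 + \left(B - B\right) = -2 + 0 = -2$)
$\frac{1}{x{\left(R{\left(L{\left(4 \right)} \right)} \right)} + 5727629} = \frac{1}{-2 + 5727629} = \frac{1}{5727627}$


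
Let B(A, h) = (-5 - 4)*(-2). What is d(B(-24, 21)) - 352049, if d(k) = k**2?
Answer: -351725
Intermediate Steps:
B(A, h) = 18 (B(A, h) = -9*(-2) = 18)
d(B(-24, 21)) - 352049 = 18**2 - 352049 = 324 - 352049 = -351725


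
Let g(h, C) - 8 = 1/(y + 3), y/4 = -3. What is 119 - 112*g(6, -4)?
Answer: -6881/9 ≈ -764.56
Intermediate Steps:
y = -12 (y = 4*(-3) = -12)
g(h, C) = 71/9 (g(h, C) = 8 + 1/(-12 + 3) = 8 + 1/(-9) = 8 - ⅑ = 71/9)
119 - 112*g(6, -4) = 119 - 112*71/9 = 119 - 7952/9 = -6881/9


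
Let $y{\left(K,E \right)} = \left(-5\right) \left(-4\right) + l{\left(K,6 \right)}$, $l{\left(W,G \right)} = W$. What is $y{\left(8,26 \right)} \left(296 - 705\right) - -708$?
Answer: $-10744$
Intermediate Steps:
$y{\left(K,E \right)} = 20 + K$ ($y{\left(K,E \right)} = \left(-5\right) \left(-4\right) + K = 20 + K$)
$y{\left(8,26 \right)} \left(296 - 705\right) - -708 = \left(20 + 8\right) \left(296 - 705\right) - -708 = 28 \left(-409\right) + 708 = -11452 + 708 = -10744$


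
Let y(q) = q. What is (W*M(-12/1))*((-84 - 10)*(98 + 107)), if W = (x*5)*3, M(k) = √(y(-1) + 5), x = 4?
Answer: -2312400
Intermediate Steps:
M(k) = 2 (M(k) = √(-1 + 5) = √4 = 2)
W = 60 (W = (4*5)*3 = 20*3 = 60)
(W*M(-12/1))*((-84 - 10)*(98 + 107)) = (60*2)*((-84 - 10)*(98 + 107)) = 120*(-94*205) = 120*(-19270) = -2312400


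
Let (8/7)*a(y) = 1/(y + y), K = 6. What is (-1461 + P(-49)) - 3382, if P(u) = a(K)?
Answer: -464921/96 ≈ -4842.9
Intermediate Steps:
a(y) = 7/(16*y) (a(y) = 7/(8*(y + y)) = 7/(8*((2*y))) = 7*(1/(2*y))/8 = 7/(16*y))
P(u) = 7/96 (P(u) = (7/16)/6 = (7/16)*(⅙) = 7/96)
(-1461 + P(-49)) - 3382 = (-1461 + 7/96) - 3382 = -140249/96 - 3382 = -464921/96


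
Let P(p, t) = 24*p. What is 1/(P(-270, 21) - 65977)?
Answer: -1/72457 ≈ -1.3801e-5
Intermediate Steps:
1/(P(-270, 21) - 65977) = 1/(24*(-270) - 65977) = 1/(-6480 - 65977) = 1/(-72457) = -1/72457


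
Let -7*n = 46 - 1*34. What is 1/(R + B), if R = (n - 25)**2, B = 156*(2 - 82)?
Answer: -49/576551 ≈ -8.4988e-5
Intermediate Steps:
n = -12/7 (n = -(46 - 1*34)/7 = -(46 - 34)/7 = -1/7*12 = -12/7 ≈ -1.7143)
B = -12480 (B = 156*(-80) = -12480)
R = 34969/49 (R = (-12/7 - 25)**2 = (-187/7)**2 = 34969/49 ≈ 713.65)
1/(R + B) = 1/(34969/49 - 12480) = 1/(-576551/49) = -49/576551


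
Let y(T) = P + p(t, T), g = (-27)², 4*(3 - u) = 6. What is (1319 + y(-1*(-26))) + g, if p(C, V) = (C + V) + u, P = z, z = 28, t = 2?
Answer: 4211/2 ≈ 2105.5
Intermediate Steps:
u = 3/2 (u = 3 - ¼*6 = 3 - 3/2 = 3/2 ≈ 1.5000)
P = 28
p(C, V) = 3/2 + C + V (p(C, V) = (C + V) + 3/2 = 3/2 + C + V)
g = 729
y(T) = 63/2 + T (y(T) = 28 + (3/2 + 2 + T) = 28 + (7/2 + T) = 63/2 + T)
(1319 + y(-1*(-26))) + g = (1319 + (63/2 - 1*(-26))) + 729 = (1319 + (63/2 + 26)) + 729 = (1319 + 115/2) + 729 = 2753/2 + 729 = 4211/2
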